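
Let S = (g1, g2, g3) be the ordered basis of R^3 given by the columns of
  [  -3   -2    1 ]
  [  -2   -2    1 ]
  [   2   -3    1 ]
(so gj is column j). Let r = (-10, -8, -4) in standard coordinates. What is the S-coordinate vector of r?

(2, 4, 4)

We seek scalars with c_1 g1 + ... + c_3 g3 = r; equivalently solve M c = r where the columns of M are g1, ..., g3.
Gaussian elimination on [M | r] yields c = (2, 4, 4).
Check: 2g1 + 4g2 + 4g3 = (-10, -8, -4).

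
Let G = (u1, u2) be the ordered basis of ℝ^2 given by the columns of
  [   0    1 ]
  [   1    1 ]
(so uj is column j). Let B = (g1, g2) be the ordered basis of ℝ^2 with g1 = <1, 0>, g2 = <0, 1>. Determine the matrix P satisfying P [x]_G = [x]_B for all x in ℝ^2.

[[0, 1], [1, 1]]

Take x = uj: its G-coordinates are the j-th standard unit vector, so P e_j — column j of P — equals [uj]_B.
u1 = 0·g1 + g2, giving column 1 = <0, 1>; repeating for each j gives P = [[0, 1], [1, 1]].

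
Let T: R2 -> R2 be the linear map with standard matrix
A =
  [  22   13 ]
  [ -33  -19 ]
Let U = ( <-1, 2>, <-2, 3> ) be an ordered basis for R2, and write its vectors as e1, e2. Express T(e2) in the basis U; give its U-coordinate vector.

Compute T(e2) = A e2 = <-5, 9> in standard coordinates.
Then write this in U-coordinates: solve for y in y_1 e1 + y_2 e2 = <-5, 9>.
This gives y = <3, 1>, which is column 2 of [T]_U.

<3, 1>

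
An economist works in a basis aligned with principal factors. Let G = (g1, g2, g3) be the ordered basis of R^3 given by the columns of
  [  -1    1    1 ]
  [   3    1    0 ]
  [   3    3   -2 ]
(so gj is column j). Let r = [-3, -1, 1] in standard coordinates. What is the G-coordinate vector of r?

[r]_G is the unique c with M c = r, where M has columns g1, ..., g3.
Solving this 3x3 system gives c = (0, -1, -2).
Check: 0·g1 - g2 - 2g3 = [-3, -1, 1].

[0, -1, -2]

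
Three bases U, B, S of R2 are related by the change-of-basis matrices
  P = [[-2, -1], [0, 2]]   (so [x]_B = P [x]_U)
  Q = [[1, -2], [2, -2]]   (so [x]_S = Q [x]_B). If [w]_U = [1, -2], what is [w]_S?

[8, 8]

Apply P to get B-coordinates [0, -4], then Q to get S-coordinates.
The result is [w]_S = [8, 8].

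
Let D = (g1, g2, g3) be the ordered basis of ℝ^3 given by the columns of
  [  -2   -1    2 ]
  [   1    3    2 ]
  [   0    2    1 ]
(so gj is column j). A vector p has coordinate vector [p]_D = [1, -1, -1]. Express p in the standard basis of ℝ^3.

[-3, -4, -3]

p = M [p]_D, where M has columns g1, ..., g3.
Carrying out the matrix-vector product, p = [-3, -4, -3].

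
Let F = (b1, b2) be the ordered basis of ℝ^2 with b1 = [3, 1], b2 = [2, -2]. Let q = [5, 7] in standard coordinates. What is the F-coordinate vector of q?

We seek scalars with c_1 b1 + c_2 b2 = q; equivalently solve M c = q where the columns of M are b1, b2.
System: 3c_1 + 2c_2 = 5, c_1 - 2c_2 = 7; solving gives c_1 = 3, c_2 = -2.
Check: 3b1 - 2b2 = [5, 7].

[3, -2]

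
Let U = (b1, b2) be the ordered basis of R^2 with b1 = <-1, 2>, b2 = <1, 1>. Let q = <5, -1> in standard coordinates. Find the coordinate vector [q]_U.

Write q = c_1 b1 + c_2 b2 and solve for the c_i.
System: -c_1 + c_2 = 5, 2c_1 + c_2 = -1; solving gives c_1 = -2, c_2 = 3.
Check: -2b1 + 3b2 = <5, -1>.

<-2, 3>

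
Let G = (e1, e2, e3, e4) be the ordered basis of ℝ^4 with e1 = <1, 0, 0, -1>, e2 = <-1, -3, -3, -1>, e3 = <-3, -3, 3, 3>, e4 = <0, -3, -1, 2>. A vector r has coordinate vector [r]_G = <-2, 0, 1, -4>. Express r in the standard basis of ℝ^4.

The coordinates say r = -2e1 + 0·e2 + e3 - 4e4; adding the scaled basis vectors gives <-5, 9, 7, -3>.

<-5, 9, 7, -3>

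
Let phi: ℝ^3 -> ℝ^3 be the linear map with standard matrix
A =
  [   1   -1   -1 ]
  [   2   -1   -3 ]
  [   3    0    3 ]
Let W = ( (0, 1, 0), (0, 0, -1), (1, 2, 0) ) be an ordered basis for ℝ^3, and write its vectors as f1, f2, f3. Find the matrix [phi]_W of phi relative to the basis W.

[[1, 1, 2], [0, 3, -3], [-1, 1, -1]]

With P the matrix whose columns are f1, ..., f3, [phi]_W = P^(-1) A P.
Column by column: phi(f1) = A f1 = (-1, -1, 0); its W-coordinates (1, 0, -1) give column 1.
Continuing for each basis vector yields [phi]_W = [[1, 1, 2], [0, 3, -3], [-1, 1, -1]].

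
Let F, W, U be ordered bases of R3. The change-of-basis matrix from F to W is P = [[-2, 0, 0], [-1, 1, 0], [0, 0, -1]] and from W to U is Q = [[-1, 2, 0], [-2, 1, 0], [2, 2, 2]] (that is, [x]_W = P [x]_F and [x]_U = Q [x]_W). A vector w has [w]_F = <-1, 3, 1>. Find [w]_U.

First [w]_W = P [w]_F = <2, 4, -1>.
Then [w]_U = Q [w]_W = <6, 0, 10>.

<6, 0, 10>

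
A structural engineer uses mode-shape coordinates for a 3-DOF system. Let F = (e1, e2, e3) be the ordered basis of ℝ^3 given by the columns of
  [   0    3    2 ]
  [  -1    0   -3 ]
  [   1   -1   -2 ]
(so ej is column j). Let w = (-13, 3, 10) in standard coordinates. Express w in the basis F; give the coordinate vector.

Write w = c_1 e1 + ... + c_3 e3 and solve for the c_i.
Gaussian elimination on [M | w] yields c = (3, -3, -2).
Check: 3e1 - 3e2 - 2e3 = (-13, 3, 10).

(3, -3, -2)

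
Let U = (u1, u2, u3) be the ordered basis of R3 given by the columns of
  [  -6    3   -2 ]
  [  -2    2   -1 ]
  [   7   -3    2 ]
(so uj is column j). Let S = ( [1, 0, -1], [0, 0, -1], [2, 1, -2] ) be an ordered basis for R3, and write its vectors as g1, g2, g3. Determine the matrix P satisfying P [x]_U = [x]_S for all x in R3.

Column j of P is [uj]_S, since P maps U-coordinates to S-coordinates.
Expressing u1 in S: u1 = -2g1 - g2 - 2g3, so column 1 of P is [-2, -1, -2].
Doing the same for each uj gives P = [[-2, -1, 0], [-1, 0, 0], [-2, 2, -1]].

[[-2, -1, 0], [-1, 0, 0], [-2, 2, -1]]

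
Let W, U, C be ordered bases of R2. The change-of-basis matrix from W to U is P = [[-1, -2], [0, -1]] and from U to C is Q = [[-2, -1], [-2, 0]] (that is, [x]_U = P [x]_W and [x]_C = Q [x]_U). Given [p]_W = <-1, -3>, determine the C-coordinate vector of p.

Apply P to get U-coordinates <7, 3>, then Q to get C-coordinates.
The result is [p]_C = <-17, -14>.

<-17, -14>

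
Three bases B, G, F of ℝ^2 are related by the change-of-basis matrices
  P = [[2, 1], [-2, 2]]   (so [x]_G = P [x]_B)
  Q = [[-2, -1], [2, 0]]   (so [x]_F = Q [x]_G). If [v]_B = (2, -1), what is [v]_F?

(0, 6)

First [v]_G = P [v]_B = (3, -6).
Then [v]_F = Q [v]_G = (0, 6).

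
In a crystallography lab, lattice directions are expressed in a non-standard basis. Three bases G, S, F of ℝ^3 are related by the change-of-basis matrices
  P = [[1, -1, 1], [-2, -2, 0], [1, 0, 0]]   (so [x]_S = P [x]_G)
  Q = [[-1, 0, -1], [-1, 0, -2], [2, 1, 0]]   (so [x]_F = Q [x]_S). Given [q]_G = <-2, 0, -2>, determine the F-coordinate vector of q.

Apply P to get S-coordinates <-4, 4, -2>, then Q to get F-coordinates.
The result is [q]_F = <6, 8, -4>.

<6, 8, -4>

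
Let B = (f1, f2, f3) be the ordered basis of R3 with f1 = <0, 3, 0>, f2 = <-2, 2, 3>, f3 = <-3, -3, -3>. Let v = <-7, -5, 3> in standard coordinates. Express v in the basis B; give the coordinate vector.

Write v = c_1 f1 + ... + c_3 f3 and solve for the c_i.
Gaussian elimination on [M | v] yields c = (-2, 2, 1).
Check: -2f1 + 2f2 + f3 = <-7, -5, 3>.

<-2, 2, 1>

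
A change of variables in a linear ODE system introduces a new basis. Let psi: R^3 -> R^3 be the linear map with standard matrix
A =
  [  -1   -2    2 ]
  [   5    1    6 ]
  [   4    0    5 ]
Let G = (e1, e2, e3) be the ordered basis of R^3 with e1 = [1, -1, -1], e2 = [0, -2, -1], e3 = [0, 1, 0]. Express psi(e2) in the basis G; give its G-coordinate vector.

[2, 3, 0]

Column 2 of [psi]_G is the G-coordinate vector of psi(e2).
In standard coordinates psi(e2) = A e2 = [2, -8, -5].
Converting to G: [2, -8, -5] = 2e1 + 3e2 + 0·e3, so the coordinate vector is [2, 3, 0].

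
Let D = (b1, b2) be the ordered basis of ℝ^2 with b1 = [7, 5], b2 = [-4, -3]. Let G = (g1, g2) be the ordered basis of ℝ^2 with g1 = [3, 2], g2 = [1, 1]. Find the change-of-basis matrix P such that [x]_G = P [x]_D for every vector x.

[[2, -1], [1, -1]]

Take x = bj: its D-coordinates are the j-th standard unit vector, so P e_j — column j of P — equals [bj]_G.
b1 = 2g1 + g2, giving column 1 = [2, 1]; repeating for each j gives P = [[2, -1], [1, -1]].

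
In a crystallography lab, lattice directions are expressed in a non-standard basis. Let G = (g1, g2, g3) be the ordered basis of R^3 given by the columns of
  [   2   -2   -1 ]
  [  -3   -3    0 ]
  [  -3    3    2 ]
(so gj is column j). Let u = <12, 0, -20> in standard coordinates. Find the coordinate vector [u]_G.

We seek scalars with c_1 g1 + ... + c_3 g3 = u; equivalently solve M c = u where the columns of M are g1, ..., g3.
Gaussian elimination on [M | u] yields c = (2, -2, -4).
Check: 2g1 - 2g2 - 4g3 = <12, 0, -20>.

<2, -2, -4>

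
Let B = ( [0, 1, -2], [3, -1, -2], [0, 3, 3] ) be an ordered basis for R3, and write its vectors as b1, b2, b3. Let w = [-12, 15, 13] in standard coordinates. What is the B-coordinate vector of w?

We seek scalars with c_1 b1 + ... + c_3 b3 = w; equivalently solve M c = w where the columns of M are b1, ..., b3.
Gaussian elimination on [M | w] yields c = (2, -4, 3).
Check: 2b1 - 4b2 + 3b3 = [-12, 15, 13].

[2, -4, 3]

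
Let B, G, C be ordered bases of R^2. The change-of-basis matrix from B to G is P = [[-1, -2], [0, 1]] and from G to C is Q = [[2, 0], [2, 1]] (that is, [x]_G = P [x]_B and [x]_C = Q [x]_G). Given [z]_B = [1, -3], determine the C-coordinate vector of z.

First [z]_G = P [z]_B = [5, -3].
Then [z]_C = Q [z]_G = [10, 7].

[10, 7]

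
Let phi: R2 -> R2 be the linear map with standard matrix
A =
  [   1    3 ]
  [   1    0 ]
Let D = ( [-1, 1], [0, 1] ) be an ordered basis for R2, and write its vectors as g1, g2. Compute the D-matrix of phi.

[[-2, -3], [1, 3]]

The j-th column of [phi]_D is [phi(gj)]_D.
phi(g1) = A g1 = [2, -1] = -2g1 + g2, so column 1 is [-2, 1].
Repeating for g2 and assembling the columns gives [[-2, -3], [1, 3]].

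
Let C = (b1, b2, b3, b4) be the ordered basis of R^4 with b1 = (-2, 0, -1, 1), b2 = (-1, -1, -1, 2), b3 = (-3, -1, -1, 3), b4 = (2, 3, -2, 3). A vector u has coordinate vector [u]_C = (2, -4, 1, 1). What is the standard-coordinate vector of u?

u = M [u]_C, where M has columns b1, ..., b4.
Carrying out the matrix-vector product, u = (-1, 6, -1, 0).

(-1, 6, -1, 0)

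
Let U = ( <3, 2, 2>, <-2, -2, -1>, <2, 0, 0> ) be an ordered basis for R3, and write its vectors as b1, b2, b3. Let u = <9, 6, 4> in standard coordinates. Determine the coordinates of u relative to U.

[u]_U is the unique c with M c = u, where M has columns b1, ..., b3.
Row-reducing the augmented matrix [M | u] gives c = (1, -2, 1).
Check: b1 - 2b2 + b3 = <9, 6, 4>.

<1, -2, 1>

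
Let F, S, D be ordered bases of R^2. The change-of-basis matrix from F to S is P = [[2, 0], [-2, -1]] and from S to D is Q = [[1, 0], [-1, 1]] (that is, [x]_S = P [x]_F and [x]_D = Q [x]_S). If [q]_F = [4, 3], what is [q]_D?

Apply P to get S-coordinates [8, -11], then Q to get D-coordinates.
The result is [q]_D = [8, -19].

[8, -19]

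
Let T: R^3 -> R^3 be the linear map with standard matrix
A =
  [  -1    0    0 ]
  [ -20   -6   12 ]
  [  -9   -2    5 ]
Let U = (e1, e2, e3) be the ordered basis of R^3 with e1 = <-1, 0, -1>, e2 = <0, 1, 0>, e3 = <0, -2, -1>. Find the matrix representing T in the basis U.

[[-1, 0, 0], [2, -2, 2], [-3, 2, 1]]

The j-th column of [T]_U is [T(ej)]_U.
T(e1) = A e1 = <1, 8, 4> = -e1 + 2e2 - 3e3, so column 1 is <-1, 2, -3>.
Repeating for e2, e3 and assembling the columns gives [[-1, 0, 0], [2, -2, 2], [-3, 2, 1]].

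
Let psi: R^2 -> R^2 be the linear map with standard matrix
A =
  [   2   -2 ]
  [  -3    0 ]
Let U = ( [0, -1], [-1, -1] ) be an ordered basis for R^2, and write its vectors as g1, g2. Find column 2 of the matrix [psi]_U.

[-3, 0]

Compute psi(g2) = A g2 = [0, 3] in standard coordinates.
Then write this in U-coordinates: solve for y in y_1 g1 + y_2 g2 = [0, 3].
This gives y = [-3, 0], which is column 2 of [psi]_U.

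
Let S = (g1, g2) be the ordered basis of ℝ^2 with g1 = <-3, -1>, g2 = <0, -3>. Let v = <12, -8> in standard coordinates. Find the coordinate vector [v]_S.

<-4, 4>

[v]_S is the unique c with M c = v, where M has columns g1, g2.
System: -3c_1 + 0c_2 = 12, -c_1 - 3c_2 = -8; solving gives c_1 = -4, c_2 = 4.
Check: -4g1 + 4g2 = <12, -8>.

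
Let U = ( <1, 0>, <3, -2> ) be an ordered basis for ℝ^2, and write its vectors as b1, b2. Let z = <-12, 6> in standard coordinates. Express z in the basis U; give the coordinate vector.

<-3, -3>

[z]_U is the unique c with M c = z, where M has columns b1, b2.
System: c_1 + 3c_2 = -12, 0c_1 - 2c_2 = 6; solving gives c_1 = -3, c_2 = -3.
Check: -3b1 - 3b2 = <-12, 6>.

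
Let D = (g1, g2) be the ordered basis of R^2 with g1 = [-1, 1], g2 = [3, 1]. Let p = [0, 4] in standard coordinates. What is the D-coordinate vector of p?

We seek scalars with c_1 g1 + c_2 g2 = p; equivalently solve M c = p where the columns of M are g1, g2.
System: -c_1 + 3c_2 = 0, c_1 + c_2 = 4; solving gives c_1 = 3, c_2 = 1.
Check: 3g1 + g2 = [0, 4].

[3, 1]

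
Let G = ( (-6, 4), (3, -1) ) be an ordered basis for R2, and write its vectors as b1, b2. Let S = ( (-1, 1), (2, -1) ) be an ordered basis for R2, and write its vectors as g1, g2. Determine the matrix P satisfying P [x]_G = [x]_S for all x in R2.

Column j of P is [bj]_S, since P maps G-coordinates to S-coordinates.
Expressing b1 in S: b1 = 2g1 - 2g2, so column 1 of P is (2, -2).
Doing the same for each bj gives P = [[2, 1], [-2, 2]].

[[2, 1], [-2, 2]]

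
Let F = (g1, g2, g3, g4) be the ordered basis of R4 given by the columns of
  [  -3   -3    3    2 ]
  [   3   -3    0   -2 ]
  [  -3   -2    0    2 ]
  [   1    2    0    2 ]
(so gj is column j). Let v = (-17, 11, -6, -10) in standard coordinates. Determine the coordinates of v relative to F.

(0, -1, -4, -4)

We seek scalars with c_1 g1 + ... + c_4 g4 = v; equivalently solve M c = v where the columns of M are g1, ..., g4.
Gaussian elimination on [M | v] yields c = (0, -1, -4, -4).
Check: 0·g1 - g2 - 4g3 - 4g4 = (-17, 11, -6, -10).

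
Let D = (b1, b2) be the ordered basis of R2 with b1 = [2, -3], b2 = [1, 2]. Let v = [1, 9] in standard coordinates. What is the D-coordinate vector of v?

Write v = c_1 b1 + c_2 b2 and solve for the c_i.
System: 2c_1 + c_2 = 1, -3c_1 + 2c_2 = 9; solving gives c_1 = -1, c_2 = 3.
Check: -b1 + 3b2 = [1, 9].

[-1, 3]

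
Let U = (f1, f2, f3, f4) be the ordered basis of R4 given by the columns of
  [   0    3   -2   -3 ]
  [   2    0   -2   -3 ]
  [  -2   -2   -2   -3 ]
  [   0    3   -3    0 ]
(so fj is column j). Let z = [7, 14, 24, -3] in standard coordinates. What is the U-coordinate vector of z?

We seek scalars with c_1 f1 + ... + c_4 f4 = z; equivalently solve M c = z where the columns of M are f1, ..., f4.
Row-reducing the augmented matrix [M | z] gives c = (-1, -3, -2, -4).
Check: -f1 - 3f2 - 2f3 - 4f4 = [7, 14, 24, -3].

[-1, -3, -2, -4]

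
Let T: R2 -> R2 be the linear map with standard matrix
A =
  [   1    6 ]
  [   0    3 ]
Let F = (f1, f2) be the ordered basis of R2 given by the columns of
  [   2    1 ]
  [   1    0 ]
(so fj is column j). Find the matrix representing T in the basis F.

The j-th column of [T]_F is [T(fj)]_F.
T(f1) = A f1 = <8, 3> = 3f1 + 2f2, so column 1 is <3, 2>.
Repeating for f2 and assembling the columns gives [[3, 0], [2, 1]].

[[3, 0], [2, 1]]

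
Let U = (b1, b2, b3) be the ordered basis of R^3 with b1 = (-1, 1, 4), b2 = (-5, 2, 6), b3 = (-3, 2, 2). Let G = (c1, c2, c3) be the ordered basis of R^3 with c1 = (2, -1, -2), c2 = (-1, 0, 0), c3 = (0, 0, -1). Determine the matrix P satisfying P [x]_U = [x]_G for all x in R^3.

Take x = bj: its U-coordinates are the j-th standard unit vector, so P e_j — column j of P — equals [bj]_G.
b1 = -c1 - c2 - 2c3, giving column 1 = (-1, -1, -2); repeating for each j gives P = [[-1, -2, -2], [-1, 1, -1], [-2, -2, 2]].

[[-1, -2, -2], [-1, 1, -1], [-2, -2, 2]]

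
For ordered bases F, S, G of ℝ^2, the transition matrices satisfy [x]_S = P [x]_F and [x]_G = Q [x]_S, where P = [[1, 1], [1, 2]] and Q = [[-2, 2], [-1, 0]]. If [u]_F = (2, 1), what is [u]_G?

Composing the changes, [u]_G = Q P [u]_F.
Q P = [[0, 2], [-1, -1]]; applying this to (2, 1) gives (2, -3).

(2, -3)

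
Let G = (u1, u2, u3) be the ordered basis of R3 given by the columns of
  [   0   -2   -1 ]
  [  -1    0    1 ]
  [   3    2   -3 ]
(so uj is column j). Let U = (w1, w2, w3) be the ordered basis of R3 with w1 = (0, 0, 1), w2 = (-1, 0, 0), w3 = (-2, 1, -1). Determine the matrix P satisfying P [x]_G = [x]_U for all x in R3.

[[2, 2, -2], [2, 2, -1], [-1, 0, 1]]

Column j of P is [uj]_U, since P maps G-coordinates to U-coordinates.
Expressing u1 in U: u1 = 2w1 + 2w2 - w3, so column 1 of P is (2, 2, -1).
Doing the same for each uj gives P = [[2, 2, -2], [2, 2, -1], [-1, 0, 1]].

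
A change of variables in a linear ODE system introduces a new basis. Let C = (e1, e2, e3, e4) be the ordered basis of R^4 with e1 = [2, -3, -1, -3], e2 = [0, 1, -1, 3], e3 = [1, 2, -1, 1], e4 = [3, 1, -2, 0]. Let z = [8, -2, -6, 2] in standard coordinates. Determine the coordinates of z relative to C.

Write z = c_1 e1 + ... + c_4 e4 and solve for the c_i.
Row-reducing the augmented matrix [M | z] gives c = (0, 2, -4, 4).
Check: 0·e1 + 2e2 - 4e3 + 4e4 = [8, -2, -6, 2].

[0, 2, -4, 4]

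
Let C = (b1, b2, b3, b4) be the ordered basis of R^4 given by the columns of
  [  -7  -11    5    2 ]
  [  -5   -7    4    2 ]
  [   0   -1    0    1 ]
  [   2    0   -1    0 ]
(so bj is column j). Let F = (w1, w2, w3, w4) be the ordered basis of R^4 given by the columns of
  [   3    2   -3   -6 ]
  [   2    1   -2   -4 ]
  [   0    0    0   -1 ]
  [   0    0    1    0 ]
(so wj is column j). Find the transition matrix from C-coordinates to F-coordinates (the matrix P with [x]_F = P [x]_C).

[[-1, -1, 2, 0], [1, -1, -2, -2], [2, 0, -1, 0], [0, 1, 0, -1]]

Let M have columns bj and N have columns wj. Then for every x, N [x]_F = x = M [x]_C, so P = N^(-1) M.
Since det N = -1, N^(-1) has integer entries; multiplying gives P = [[-1, -1, 2, 0], [1, -1, -2, -2], [2, 0, -1, 0], [0, 1, 0, -1]].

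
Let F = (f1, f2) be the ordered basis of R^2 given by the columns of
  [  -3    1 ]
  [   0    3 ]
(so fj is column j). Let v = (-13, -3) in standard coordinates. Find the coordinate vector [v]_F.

Write v = c_1 f1 + c_2 f2 and solve for the c_i.
System: -3c_1 + c_2 = -13, 0c_1 + 3c_2 = -3; solving gives c_1 = 4, c_2 = -1.
Check: 4f1 - f2 = (-13, -3).

(4, -1)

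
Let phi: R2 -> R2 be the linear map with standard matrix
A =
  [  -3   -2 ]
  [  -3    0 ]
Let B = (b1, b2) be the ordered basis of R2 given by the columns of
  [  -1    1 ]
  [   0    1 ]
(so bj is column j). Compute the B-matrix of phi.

[[0, 2], [3, -3]]

With P the matrix whose columns are b1, b2, [phi]_B = P^(-1) A P.
Column by column: phi(b1) = A b1 = [3, 3]; its B-coordinates [0, 3] give column 1.
Continuing for each basis vector yields [phi]_B = [[0, 2], [3, -3]].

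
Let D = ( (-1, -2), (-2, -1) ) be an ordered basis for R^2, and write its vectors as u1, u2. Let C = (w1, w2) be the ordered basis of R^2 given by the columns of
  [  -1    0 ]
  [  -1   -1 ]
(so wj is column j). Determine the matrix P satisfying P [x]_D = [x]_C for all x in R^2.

Column j of P is [uj]_C, since P maps D-coordinates to C-coordinates.
Expressing u1 in C: u1 = w1 + w2, so column 1 of P is (1, 1).
Doing the same for each uj gives P = [[1, 2], [1, -1]].

[[1, 2], [1, -1]]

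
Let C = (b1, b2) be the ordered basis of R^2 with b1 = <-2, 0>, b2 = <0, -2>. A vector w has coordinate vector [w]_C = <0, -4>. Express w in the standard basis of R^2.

w = M [w]_C, where M has columns b1, b2.
Carrying out the matrix-vector product, w = <0, 8>.

<0, 8>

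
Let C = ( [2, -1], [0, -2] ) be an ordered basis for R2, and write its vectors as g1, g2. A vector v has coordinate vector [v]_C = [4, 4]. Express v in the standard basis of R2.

[8, -12]

v = M [v]_C, where M has columns g1, g2.
Carrying out the matrix-vector product, v = [8, -12].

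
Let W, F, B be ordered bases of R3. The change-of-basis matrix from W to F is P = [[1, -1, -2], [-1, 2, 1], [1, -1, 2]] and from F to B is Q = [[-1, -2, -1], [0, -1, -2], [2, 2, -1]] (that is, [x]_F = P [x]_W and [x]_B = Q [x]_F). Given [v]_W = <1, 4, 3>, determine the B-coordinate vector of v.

<-14, -16, -1>

First [v]_F = P [v]_W = <-9, 10, 3>.
Then [v]_B = Q [v]_F = <-14, -16, -1>.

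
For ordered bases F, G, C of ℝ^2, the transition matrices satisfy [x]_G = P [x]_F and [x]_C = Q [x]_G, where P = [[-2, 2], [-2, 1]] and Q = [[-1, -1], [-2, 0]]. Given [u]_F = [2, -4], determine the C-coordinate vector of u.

First [u]_G = P [u]_F = [-12, -8].
Then [u]_C = Q [u]_G = [20, 24].

[20, 24]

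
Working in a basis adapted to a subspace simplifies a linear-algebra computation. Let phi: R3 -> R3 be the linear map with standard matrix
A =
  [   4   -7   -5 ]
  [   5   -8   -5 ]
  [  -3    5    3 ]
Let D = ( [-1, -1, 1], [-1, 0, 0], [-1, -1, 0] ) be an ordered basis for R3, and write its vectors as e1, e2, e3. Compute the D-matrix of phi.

[[1, 3, -2], [0, -1, 0], [1, 2, -1]]

Let P have columns e1, ..., e3. Then [phi]_D = P^(-1) A P.
Here det P = 1, so P^(-1) is integer; computing A P first and then P^(-1)(A P) gives [[1, 3, -2], [0, -1, 0], [1, 2, -1]].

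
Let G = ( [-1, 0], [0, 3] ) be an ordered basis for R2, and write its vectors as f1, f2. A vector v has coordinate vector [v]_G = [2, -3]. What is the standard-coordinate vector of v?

[-2, -9]

v = M [v]_G, where M has columns f1, f2.
Carrying out the matrix-vector product, v = [-2, -9].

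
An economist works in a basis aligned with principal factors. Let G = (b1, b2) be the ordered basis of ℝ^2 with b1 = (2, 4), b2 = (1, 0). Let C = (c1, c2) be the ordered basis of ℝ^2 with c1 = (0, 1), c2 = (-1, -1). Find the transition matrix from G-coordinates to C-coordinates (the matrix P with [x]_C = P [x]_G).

Take x = bj: its G-coordinates are the j-th standard unit vector, so P e_j — column j of P — equals [bj]_C.
b1 = 2c1 - 2c2, giving column 1 = (2, -2); repeating for each j gives P = [[2, -1], [-2, -1]].

[[2, -1], [-2, -1]]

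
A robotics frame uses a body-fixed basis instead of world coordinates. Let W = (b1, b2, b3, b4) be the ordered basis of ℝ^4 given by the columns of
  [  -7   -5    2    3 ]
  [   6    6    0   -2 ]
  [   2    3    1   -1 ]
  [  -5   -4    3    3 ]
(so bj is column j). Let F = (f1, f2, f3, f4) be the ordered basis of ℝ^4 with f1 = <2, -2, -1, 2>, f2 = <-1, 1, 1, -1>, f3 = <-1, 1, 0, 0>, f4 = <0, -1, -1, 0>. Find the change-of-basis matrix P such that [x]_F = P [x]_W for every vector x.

Let M have columns bj and N have columns fj. Then for every x, N [x]_F = x = M [x]_W, so P = N^(-1) M.
Since det N = -1, N^(-1) has integer entries; multiplying gives P = [[-2, -2, 2, 1], [1, 0, 1, -1], [2, 1, 1, 0], [1, -1, -2, -1]].

[[-2, -2, 2, 1], [1, 0, 1, -1], [2, 1, 1, 0], [1, -1, -2, -1]]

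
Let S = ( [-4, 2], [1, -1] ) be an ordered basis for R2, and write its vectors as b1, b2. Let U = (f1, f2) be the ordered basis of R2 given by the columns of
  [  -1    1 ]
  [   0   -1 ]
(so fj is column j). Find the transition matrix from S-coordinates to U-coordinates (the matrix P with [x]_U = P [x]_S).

Column j of P is [bj]_U, since P maps S-coordinates to U-coordinates.
Expressing b1 in U: b1 = 2f1 - 2f2, so column 1 of P is [2, -2].
Doing the same for each bj gives P = [[2, 0], [-2, 1]].

[[2, 0], [-2, 1]]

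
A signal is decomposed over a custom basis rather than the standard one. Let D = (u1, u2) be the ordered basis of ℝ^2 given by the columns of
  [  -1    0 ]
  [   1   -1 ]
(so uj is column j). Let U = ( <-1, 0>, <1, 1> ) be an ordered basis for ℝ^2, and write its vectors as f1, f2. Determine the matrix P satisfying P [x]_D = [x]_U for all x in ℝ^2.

Column j of P is [uj]_U, since P maps D-coordinates to U-coordinates.
Expressing u1 in U: u1 = 2f1 + f2, so column 1 of P is <2, 1>.
Doing the same for each uj gives P = [[2, -1], [1, -1]].

[[2, -1], [1, -1]]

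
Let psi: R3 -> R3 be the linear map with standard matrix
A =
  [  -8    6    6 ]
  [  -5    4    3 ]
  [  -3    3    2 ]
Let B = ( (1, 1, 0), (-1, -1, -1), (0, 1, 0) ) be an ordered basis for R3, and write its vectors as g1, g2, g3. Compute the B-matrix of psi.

[[-2, -2, 3], [0, 2, -3], [1, 2, -2]]

The j-th column of [psi]_B is [psi(gj)]_B.
psi(g1) = A g1 = (-2, -1, 0) = -2g1 + 0·g2 + g3, so column 1 is (-2, 0, 1).
Repeating for g2, g3 and assembling the columns gives [[-2, -2, 3], [0, 2, -3], [1, 2, -2]].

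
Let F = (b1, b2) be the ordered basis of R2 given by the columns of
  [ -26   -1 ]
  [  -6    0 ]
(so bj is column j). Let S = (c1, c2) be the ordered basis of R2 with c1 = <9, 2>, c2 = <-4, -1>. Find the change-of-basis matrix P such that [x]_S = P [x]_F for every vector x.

[[-2, -1], [2, -2]]

Let M have columns bj and N have columns cj. Then for every x, N [x]_S = x = M [x]_F, so P = N^(-1) M.
Since det N = -1, N^(-1) has integer entries; multiplying gives P = [[-2, -1], [2, -2]].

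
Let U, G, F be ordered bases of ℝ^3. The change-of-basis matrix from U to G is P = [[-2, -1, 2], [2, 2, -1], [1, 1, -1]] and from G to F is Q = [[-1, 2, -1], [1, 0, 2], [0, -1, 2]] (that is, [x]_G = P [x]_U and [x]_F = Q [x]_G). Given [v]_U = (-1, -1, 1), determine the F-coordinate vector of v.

(-12, -1, -1)

First [v]_G = P [v]_U = (5, -5, -3).
Then [v]_F = Q [v]_G = (-12, -1, -1).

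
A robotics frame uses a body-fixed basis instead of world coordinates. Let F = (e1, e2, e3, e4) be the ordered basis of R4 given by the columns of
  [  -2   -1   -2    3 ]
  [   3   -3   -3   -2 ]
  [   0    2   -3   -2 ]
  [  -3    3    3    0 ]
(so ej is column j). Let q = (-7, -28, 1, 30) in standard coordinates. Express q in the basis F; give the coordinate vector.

(-3, 4, 3, -1)

[q]_F is the unique c with M c = q, where M has columns e1, ..., e4.
Gaussian elimination on [M | q] yields c = (-3, 4, 3, -1).
Check: -3e1 + 4e2 + 3e3 - e4 = (-7, -28, 1, 30).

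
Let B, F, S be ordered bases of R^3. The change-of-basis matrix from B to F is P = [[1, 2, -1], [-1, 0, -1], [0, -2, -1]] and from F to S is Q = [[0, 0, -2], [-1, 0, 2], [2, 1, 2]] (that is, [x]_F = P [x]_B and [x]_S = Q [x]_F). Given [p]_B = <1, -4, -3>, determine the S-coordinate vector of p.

<-22, 26, 16>

Apply P to get F-coordinates <-4, 2, 11>, then Q to get S-coordinates.
The result is [p]_S = <-22, 26, 16>.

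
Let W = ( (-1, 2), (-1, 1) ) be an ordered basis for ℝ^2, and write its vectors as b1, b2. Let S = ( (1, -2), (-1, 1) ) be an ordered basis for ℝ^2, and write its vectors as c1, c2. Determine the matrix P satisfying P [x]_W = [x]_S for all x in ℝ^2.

[[-1, 0], [0, 1]]

Take x = bj: its W-coordinates are the j-th standard unit vector, so P e_j — column j of P — equals [bj]_S.
b1 = -c1 + 0·c2, giving column 1 = (-1, 0); repeating for each j gives P = [[-1, 0], [0, 1]].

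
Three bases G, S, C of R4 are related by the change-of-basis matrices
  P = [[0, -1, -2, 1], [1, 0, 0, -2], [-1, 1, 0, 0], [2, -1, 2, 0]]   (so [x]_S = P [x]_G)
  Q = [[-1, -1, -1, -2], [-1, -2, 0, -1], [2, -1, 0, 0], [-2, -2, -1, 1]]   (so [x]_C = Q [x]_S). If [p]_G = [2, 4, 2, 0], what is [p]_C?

Composing the changes, [p]_C = Q P [p]_G.
Q P = [[-4, 2, -2, 1], [-4, 2, 0, 3], [-1, -2, -4, 4], [1, 0, 6, 2]]; applying this to [2, 4, 2, 0] gives [-4, 0, -18, 14].

[-4, 0, -18, 14]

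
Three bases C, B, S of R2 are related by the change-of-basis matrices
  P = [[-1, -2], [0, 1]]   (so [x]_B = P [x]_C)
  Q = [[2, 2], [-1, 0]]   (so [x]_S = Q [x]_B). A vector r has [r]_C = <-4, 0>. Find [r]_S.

Composing the changes, [r]_S = Q P [r]_C.
Q P = [[-2, -2], [1, 2]]; applying this to <-4, 0> gives <8, -4>.

<8, -4>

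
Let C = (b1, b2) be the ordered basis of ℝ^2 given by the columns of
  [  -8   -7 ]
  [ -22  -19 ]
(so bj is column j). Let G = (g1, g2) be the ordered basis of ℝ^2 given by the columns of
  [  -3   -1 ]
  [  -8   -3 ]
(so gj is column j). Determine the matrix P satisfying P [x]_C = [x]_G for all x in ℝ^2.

Column j of P is [bj]_G, since P maps C-coordinates to G-coordinates.
Expressing b1 in G: b1 = 2g1 + 2g2, so column 1 of P is (2, 2).
Doing the same for each bj gives P = [[2, 2], [2, 1]].

[[2, 2], [2, 1]]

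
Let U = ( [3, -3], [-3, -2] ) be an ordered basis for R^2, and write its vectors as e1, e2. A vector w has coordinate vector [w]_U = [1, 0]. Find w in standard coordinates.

By definition w = e1 + 0·e2.
Summing componentwise gives [3, -3].

[3, -3]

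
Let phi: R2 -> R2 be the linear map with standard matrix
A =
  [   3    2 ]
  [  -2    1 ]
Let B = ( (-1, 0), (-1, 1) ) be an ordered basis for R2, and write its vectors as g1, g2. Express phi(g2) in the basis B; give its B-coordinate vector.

(-2, 3)

Compute phi(g2) = A g2 = (-1, 3) in standard coordinates.
Then write this in B-coordinates: solve for y in y_1 g1 + y_2 g2 = (-1, 3).
This gives y = (-2, 3), which is column 2 of [phi]_B.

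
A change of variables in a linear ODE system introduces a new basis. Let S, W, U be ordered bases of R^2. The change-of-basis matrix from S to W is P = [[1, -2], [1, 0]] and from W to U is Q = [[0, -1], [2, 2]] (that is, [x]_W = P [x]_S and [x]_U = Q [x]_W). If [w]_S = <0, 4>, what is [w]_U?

Apply P to get W-coordinates <-8, 0>, then Q to get U-coordinates.
The result is [w]_U = <0, -16>.

<0, -16>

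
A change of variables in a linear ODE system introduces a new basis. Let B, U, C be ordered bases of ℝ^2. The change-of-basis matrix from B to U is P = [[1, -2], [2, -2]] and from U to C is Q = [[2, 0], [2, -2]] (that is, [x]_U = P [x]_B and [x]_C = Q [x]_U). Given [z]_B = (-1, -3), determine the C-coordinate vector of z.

First [z]_U = P [z]_B = (5, 4).
Then [z]_C = Q [z]_U = (10, 2).

(10, 2)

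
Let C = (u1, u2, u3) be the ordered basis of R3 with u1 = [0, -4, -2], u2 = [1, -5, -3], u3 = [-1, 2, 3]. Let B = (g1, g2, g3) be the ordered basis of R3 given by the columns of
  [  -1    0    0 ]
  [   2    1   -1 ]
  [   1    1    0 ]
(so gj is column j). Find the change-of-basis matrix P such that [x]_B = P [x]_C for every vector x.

Take x = uj: its C-coordinates are the j-th standard unit vector, so P e_j — column j of P — equals [uj]_B.
u1 = 0·g1 - 2g2 + 2g3, giving column 1 = [0, -2, 2]; repeating for each j gives P = [[0, -1, 1], [-2, -2, 2], [2, 1, 2]].

[[0, -1, 1], [-2, -2, 2], [2, 1, 2]]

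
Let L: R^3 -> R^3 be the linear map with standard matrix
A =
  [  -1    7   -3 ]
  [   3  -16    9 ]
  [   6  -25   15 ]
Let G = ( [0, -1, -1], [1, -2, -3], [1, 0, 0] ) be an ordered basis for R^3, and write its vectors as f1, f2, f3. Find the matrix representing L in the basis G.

[[-1, -2, 3], [-3, -3, -3], [-1, -3, 2]]

Let P have columns f1, ..., f3. Then [L]_G = P^(-1) A P.
Here det P = 1, so P^(-1) is integer; computing A P first and then P^(-1)(A P) gives [[-1, -2, 3], [-3, -3, -3], [-1, -3, 2]].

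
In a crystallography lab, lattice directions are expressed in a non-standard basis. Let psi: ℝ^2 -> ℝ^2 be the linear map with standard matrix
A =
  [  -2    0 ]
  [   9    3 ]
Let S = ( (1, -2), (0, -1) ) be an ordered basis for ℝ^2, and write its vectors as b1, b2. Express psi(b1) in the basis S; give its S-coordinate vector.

Compute psi(b1) = A b1 = (-2, 3) in standard coordinates.
Then write this in S-coordinates: solve for y in y_1 b1 + y_2 b2 = (-2, 3).
This gives y = (-2, 1), which is column 1 of [psi]_S.

(-2, 1)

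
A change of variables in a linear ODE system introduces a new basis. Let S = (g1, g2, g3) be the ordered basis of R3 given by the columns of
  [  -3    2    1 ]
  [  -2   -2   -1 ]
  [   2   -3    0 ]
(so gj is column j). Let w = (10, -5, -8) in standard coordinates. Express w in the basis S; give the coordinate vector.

Write w = c_1 g1 + ... + c_3 g3 and solve for the c_i.
Row-reducing the augmented matrix [M | w] gives c = (-1, 2, 3).
Check: -g1 + 2g2 + 3g3 = (10, -5, -8).

(-1, 2, 3)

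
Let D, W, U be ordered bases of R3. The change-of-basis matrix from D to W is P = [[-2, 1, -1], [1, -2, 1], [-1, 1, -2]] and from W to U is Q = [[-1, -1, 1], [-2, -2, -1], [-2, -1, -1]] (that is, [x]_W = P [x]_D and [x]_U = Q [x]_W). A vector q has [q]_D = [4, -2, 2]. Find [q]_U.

Apply P to get W-coordinates [-12, 10, -10], then Q to get U-coordinates.
The result is [q]_U = [-8, 14, 24].

[-8, 14, 24]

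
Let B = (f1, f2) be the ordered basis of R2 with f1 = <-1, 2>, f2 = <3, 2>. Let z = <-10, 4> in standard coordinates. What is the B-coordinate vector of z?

<4, -2>

[z]_B is the unique c with M c = z, where M has columns f1, f2.
System: -c_1 + 3c_2 = -10, 2c_1 + 2c_2 = 4; solving gives c_1 = 4, c_2 = -2.
Check: 4f1 - 2f2 = <-10, 4>.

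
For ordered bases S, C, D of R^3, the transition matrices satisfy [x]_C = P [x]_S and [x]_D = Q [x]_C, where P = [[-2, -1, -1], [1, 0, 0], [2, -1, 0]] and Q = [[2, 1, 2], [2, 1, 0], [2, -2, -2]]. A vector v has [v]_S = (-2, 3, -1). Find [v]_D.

(-12, 2, 22)

Composing the changes, [v]_D = Q P [v]_S.
Q P = [[1, -4, -2], [-3, -2, -2], [-10, 0, -2]]; applying this to (-2, 3, -1) gives (-12, 2, 22).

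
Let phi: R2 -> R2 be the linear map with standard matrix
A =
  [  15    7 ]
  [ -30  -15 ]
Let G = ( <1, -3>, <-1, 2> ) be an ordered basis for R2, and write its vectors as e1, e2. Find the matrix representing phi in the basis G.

[[-3, 2], [3, 3]]

Let P have columns e1, e2. Then [phi]_G = P^(-1) A P.
Here det P = -1, so P^(-1) is integer; computing A P first and then P^(-1)(A P) gives [[-3, 2], [3, 3]].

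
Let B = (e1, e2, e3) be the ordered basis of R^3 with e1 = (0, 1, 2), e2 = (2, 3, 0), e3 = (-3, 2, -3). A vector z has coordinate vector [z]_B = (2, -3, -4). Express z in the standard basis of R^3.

By definition z = 2e1 - 3e2 - 4e3.
Summing componentwise gives (6, -15, 16).

(6, -15, 16)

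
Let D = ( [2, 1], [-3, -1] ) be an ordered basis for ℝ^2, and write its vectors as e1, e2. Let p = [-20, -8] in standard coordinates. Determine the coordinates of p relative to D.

[-4, 4]

Write p = c_1 e1 + c_2 e2 and solve for the c_i.
System: 2c_1 - 3c_2 = -20, c_1 - c_2 = -8; solving gives c_1 = -4, c_2 = 4.
Check: -4e1 + 4e2 = [-20, -8].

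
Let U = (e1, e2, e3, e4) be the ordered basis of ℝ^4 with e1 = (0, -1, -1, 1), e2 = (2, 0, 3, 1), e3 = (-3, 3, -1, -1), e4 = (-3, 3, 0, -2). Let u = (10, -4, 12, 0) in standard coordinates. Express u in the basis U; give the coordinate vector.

Write u = c_1 e1 + ... + c_4 e4 and solve for the c_i.
Gaussian elimination on [M | u] yields c = (-2, 2, -4, 2).
Check: -2e1 + 2e2 - 4e3 + 2e4 = (10, -4, 12, 0).

(-2, 2, -4, 2)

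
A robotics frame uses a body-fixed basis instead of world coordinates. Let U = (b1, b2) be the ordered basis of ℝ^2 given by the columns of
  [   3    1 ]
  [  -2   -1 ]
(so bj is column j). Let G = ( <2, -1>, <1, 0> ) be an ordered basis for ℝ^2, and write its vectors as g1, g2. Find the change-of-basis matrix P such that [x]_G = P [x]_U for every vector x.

[[2, 1], [-1, -1]]

Column j of P is [bj]_G, since P maps U-coordinates to G-coordinates.
Expressing b1 in G: b1 = 2g1 - g2, so column 1 of P is <2, -1>.
Doing the same for each bj gives P = [[2, 1], [-1, -1]].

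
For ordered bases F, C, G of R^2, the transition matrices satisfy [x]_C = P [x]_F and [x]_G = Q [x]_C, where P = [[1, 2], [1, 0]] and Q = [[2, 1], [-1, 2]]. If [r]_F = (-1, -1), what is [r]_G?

Apply P to get C-coordinates (-3, -1), then Q to get G-coordinates.
The result is [r]_G = (-7, 1).

(-7, 1)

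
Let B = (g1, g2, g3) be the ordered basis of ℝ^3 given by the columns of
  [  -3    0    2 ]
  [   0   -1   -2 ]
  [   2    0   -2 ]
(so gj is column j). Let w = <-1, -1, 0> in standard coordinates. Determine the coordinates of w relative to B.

[w]_B is the unique c with M c = w, where M has columns g1, ..., g3.
Gaussian elimination on [M | w] yields c = (1, -1, 1).
Check: g1 - g2 + g3 = <-1, -1, 0>.

<1, -1, 1>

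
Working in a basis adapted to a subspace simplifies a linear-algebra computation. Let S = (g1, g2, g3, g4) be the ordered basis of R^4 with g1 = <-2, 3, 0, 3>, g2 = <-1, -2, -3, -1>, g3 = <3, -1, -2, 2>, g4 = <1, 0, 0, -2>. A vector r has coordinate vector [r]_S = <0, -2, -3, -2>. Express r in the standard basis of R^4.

By definition r = 0·g1 - 2g2 - 3g3 - 2g4.
Summing componentwise gives <-9, 7, 12, 0>.

<-9, 7, 12, 0>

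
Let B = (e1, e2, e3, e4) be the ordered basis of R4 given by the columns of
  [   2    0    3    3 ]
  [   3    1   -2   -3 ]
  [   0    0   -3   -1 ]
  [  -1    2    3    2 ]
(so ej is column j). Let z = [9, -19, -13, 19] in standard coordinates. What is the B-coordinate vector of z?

[-3, 1, 4, 1]

Write z = c_1 e1 + ... + c_4 e4 and solve for the c_i.
Solving this 4x4 system gives c = (-3, 1, 4, 1).
Check: -3e1 + e2 + 4e3 + e4 = [9, -19, -13, 19].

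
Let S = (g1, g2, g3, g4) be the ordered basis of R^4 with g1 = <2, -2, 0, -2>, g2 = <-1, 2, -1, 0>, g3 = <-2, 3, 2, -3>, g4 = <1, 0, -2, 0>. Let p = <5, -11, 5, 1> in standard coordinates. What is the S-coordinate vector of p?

<1, -3, -1, -2>

We seek scalars with c_1 g1 + ... + c_4 g4 = p; equivalently solve M c = p where the columns of M are g1, ..., g4.
Gaussian elimination on [M | p] yields c = (1, -3, -1, -2).
Check: g1 - 3g2 - g3 - 2g4 = <5, -11, 5, 1>.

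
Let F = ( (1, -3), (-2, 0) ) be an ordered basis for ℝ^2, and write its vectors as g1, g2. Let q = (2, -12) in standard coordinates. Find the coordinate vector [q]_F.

[q]_F is the unique c with M c = q, where M has columns g1, g2.
System: c_1 - 2c_2 = 2, -3c_1 + 0c_2 = -12; solving gives c_1 = 4, c_2 = 1.
Check: 4g1 + g2 = (2, -12).

(4, 1)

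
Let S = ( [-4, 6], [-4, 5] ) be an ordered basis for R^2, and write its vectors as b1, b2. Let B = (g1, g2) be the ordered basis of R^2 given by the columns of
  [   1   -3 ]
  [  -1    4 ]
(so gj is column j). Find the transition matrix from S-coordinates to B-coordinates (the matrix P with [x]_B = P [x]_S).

Column j of P is [bj]_B, since P maps S-coordinates to B-coordinates.
Expressing b1 in B: b1 = 2g1 + 2g2, so column 1 of P is [2, 2].
Doing the same for each bj gives P = [[2, -1], [2, 1]].

[[2, -1], [2, 1]]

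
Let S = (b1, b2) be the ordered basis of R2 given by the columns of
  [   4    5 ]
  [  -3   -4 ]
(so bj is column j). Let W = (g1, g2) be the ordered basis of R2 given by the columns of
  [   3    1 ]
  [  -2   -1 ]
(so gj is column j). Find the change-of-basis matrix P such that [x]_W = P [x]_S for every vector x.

Take x = bj: its S-coordinates are the j-th standard unit vector, so P e_j — column j of P — equals [bj]_W.
b1 = g1 + g2, giving column 1 = <1, 1>; repeating for each j gives P = [[1, 1], [1, 2]].

[[1, 1], [1, 2]]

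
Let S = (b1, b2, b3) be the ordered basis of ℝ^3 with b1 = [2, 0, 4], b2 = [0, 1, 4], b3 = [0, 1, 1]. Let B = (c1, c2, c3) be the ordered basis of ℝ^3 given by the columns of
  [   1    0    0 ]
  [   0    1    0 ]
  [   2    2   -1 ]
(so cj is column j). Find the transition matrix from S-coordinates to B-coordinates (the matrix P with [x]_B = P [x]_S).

Take x = bj: its S-coordinates are the j-th standard unit vector, so P e_j — column j of P — equals [bj]_B.
b1 = 2c1 + 0·c2 + 0·c3, giving column 1 = [2, 0, 0]; repeating for each j gives P = [[2, 0, 0], [0, 1, 1], [0, -2, 1]].

[[2, 0, 0], [0, 1, 1], [0, -2, 1]]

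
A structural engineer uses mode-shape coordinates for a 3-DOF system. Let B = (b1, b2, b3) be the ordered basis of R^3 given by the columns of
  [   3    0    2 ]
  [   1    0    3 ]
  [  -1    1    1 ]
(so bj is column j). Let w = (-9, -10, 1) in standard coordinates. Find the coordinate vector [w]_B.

We seek scalars with c_1 b1 + ... + c_3 b3 = w; equivalently solve M c = w where the columns of M are b1, ..., b3.
Solving this 3x3 system gives c = (-1, 3, -3).
Check: -b1 + 3b2 - 3b3 = (-9, -10, 1).

(-1, 3, -3)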